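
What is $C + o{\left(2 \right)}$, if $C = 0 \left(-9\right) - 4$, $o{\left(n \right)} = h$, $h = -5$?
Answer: $-9$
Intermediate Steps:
$o{\left(n \right)} = -5$
$C = -4$ ($C = 0 - 4 = -4$)
$C + o{\left(2 \right)} = -4 - 5 = -9$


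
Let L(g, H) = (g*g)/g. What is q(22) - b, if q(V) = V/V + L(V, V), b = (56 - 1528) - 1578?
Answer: 3073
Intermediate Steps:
b = -3050 (b = -1472 - 1578 = -3050)
L(g, H) = g (L(g, H) = g²/g = g)
q(V) = 1 + V (q(V) = V/V + V = 1 + V)
q(22) - b = (1 + 22) - 1*(-3050) = 23 + 3050 = 3073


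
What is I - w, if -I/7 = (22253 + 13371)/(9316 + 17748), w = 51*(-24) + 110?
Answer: 3737491/3383 ≈ 1104.8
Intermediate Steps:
w = -1114 (w = -1224 + 110 = -1114)
I = -31171/3383 (I = -7*(22253 + 13371)/(9316 + 17748) = -249368/27064 = -7*4453/3383 = -31171/3383 ≈ -9.2140)
I - w = -31171/3383 - 1*(-1114) = -31171/3383 + 1114 = 3737491/3383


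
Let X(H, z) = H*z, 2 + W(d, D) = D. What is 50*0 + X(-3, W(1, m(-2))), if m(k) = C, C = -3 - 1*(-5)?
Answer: 0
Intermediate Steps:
C = 2 (C = -3 + 5 = 2)
m(k) = 2
W(d, D) = -2 + D
50*0 + X(-3, W(1, m(-2))) = 50*0 - 3*(-2 + 2) = 0 - 3*0 = 0 + 0 = 0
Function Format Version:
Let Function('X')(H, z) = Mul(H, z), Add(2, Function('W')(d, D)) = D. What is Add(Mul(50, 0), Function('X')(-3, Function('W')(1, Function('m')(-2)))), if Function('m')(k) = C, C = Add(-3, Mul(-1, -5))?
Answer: 0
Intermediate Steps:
C = 2 (C = Add(-3, 5) = 2)
Function('m')(k) = 2
Function('W')(d, D) = Add(-2, D)
Add(Mul(50, 0), Function('X')(-3, Function('W')(1, Function('m')(-2)))) = Add(Mul(50, 0), Mul(-3, Add(-2, 2))) = Add(0, Mul(-3, 0)) = Add(0, 0) = 0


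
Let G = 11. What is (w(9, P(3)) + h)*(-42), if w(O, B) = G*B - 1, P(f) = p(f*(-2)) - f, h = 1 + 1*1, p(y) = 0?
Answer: 1344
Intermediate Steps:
h = 2 (h = 1 + 1 = 2)
P(f) = -f (P(f) = 0 - f = -f)
w(O, B) = -1 + 11*B (w(O, B) = 11*B - 1 = -1 + 11*B)
(w(9, P(3)) + h)*(-42) = ((-1 + 11*(-1*3)) + 2)*(-42) = ((-1 + 11*(-3)) + 2)*(-42) = ((-1 - 33) + 2)*(-42) = (-34 + 2)*(-42) = -32*(-42) = 1344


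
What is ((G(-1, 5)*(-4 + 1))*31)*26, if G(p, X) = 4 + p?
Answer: -7254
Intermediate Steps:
((G(-1, 5)*(-4 + 1))*31)*26 = (((4 - 1)*(-4 + 1))*31)*26 = ((3*(-3))*31)*26 = -9*31*26 = -279*26 = -7254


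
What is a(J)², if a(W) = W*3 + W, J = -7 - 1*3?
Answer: 1600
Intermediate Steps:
J = -10 (J = -7 - 3 = -10)
a(W) = 4*W (a(W) = 3*W + W = 4*W)
a(J)² = (4*(-10))² = (-40)² = 1600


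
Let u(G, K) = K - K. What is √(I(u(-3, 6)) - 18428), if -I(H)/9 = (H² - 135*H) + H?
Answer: 2*I*√4607 ≈ 135.75*I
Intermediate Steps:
u(G, K) = 0
I(H) = -9*H² + 1206*H (I(H) = -9*((H² - 135*H) + H) = -9*(H² - 134*H) = -9*H² + 1206*H)
√(I(u(-3, 6)) - 18428) = √(9*0*(134 - 1*0) - 18428) = √(9*0*(134 + 0) - 18428) = √(9*0*134 - 18428) = √(0 - 18428) = √(-18428) = 2*I*√4607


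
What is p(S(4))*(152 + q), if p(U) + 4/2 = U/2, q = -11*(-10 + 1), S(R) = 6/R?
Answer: -1255/4 ≈ -313.75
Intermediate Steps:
q = 99 (q = -11*(-9) = 99)
p(U) = -2 + U/2
p(S(4))*(152 + q) = (-2 + (6/4)/2)*(152 + 99) = (-2 + (6*(¼))/2)*251 = (-2 + (½)*(3/2))*251 = (-2 + ¾)*251 = -5/4*251 = -1255/4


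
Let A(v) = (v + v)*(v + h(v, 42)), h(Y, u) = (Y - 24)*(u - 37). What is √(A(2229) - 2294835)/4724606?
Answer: √56791497/4724606 ≈ 0.0015951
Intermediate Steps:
h(Y, u) = (-37 + u)*(-24 + Y) (h(Y, u) = (-24 + Y)*(-37 + u) = (-37 + u)*(-24 + Y))
A(v) = 2*v*(-120 + 6*v) (A(v) = (v + v)*(v + (888 - 37*v - 24*42 + v*42)) = (2*v)*(v + (888 - 37*v - 1008 + 42*v)) = (2*v)*(v + (-120 + 5*v)) = (2*v)*(-120 + 6*v) = 2*v*(-120 + 6*v))
√(A(2229) - 2294835)/4724606 = √(12*2229*(-20 + 2229) - 2294835)/4724606 = √(12*2229*2209 - 2294835)*(1/4724606) = √(59086332 - 2294835)*(1/4724606) = √56791497*(1/4724606) = √56791497/4724606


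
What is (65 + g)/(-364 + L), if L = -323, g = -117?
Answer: 52/687 ≈ 0.075691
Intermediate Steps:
(65 + g)/(-364 + L) = (65 - 117)/(-364 - 323) = -52/(-687) = -52*(-1/687) = 52/687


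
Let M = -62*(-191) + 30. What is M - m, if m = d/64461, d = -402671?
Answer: 765683663/64461 ≈ 11878.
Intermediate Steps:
M = 11872 (M = 11842 + 30 = 11872)
m = -402671/64461 ≈ -6.2467
M - m = 11872 - 1*(-402671/64461) = 11872 + 402671/64461 = 765683663/64461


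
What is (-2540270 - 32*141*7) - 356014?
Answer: -2927868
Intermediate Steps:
(-2540270 - 32*141*7) - 356014 = (-2540270 - 4512*7) - 356014 = (-2540270 - 31584) - 356014 = -2571854 - 356014 = -2927868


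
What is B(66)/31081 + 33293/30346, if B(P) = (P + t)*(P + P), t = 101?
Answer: 1703726957/943184026 ≈ 1.8064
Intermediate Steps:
B(P) = 2*P*(101 + P) (B(P) = (P + 101)*(P + P) = (101 + P)*(2*P) = 2*P*(101 + P))
B(66)/31081 + 33293/30346 = (2*66*(101 + 66))/31081 + 33293/30346 = (2*66*167)*(1/31081) + 33293*(1/30346) = 22044*(1/31081) + 33293/30346 = 22044/31081 + 33293/30346 = 1703726957/943184026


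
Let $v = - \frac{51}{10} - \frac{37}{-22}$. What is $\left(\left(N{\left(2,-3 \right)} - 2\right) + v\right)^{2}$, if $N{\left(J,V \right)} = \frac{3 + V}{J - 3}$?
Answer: $\frac{88804}{3025} \approx 29.357$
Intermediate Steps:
$N{\left(J,V \right)} = \frac{3 + V}{-3 + J}$
$v = - \frac{188}{55}$ ($v = \left(-51\right) \frac{1}{10} - - \frac{37}{22} = - \frac{51}{10} + \frac{37}{22} = - \frac{188}{55} \approx -3.4182$)
$\left(\left(N{\left(2,-3 \right)} - 2\right) + v\right)^{2} = \left(\left(\frac{3 - 3}{-3 + 2} - 2\right) - \frac{188}{55}\right)^{2} = \left(\left(\frac{1}{-1} \cdot 0 - 2\right) - \frac{188}{55}\right)^{2} = \left(\left(\left(-1\right) 0 - 2\right) - \frac{188}{55}\right)^{2} = \left(\left(0 - 2\right) - \frac{188}{55}\right)^{2} = \left(-2 - \frac{188}{55}\right)^{2} = \left(- \frac{298}{55}\right)^{2} = \frac{88804}{3025}$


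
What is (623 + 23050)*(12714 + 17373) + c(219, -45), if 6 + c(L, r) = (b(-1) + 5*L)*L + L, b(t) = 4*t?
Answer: 712488693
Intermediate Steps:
c(L, r) = -6 + L + L*(-4 + 5*L) (c(L, r) = -6 + ((4*(-1) + 5*L)*L + L) = -6 + ((-4 + 5*L)*L + L) = -6 + (L*(-4 + 5*L) + L) = -6 + (L + L*(-4 + 5*L)) = -6 + L + L*(-4 + 5*L))
(623 + 23050)*(12714 + 17373) + c(219, -45) = (623 + 23050)*(12714 + 17373) + (-6 - 3*219 + 5*219²) = 23673*30087 + (-6 - 657 + 5*47961) = 712249551 + (-6 - 657 + 239805) = 712249551 + 239142 = 712488693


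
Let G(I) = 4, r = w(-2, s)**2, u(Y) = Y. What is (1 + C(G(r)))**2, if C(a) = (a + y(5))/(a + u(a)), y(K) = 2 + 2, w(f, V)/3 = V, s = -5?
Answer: 4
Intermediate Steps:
w(f, V) = 3*V
r = 225 (r = (3*(-5))**2 = (-15)**2 = 225)
y(K) = 4
C(a) = (4 + a)/(2*a) (C(a) = (a + 4)/(a + a) = (4 + a)/((2*a)) = (4 + a)*(1/(2*a)) = (4 + a)/(2*a))
(1 + C(G(r)))**2 = (1 + (1/2)*(4 + 4)/4)**2 = (1 + (1/2)*(1/4)*8)**2 = (1 + 1)**2 = 2**2 = 4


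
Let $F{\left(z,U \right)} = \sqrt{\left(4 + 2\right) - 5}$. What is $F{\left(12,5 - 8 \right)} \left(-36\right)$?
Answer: $-36$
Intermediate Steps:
$F{\left(z,U \right)} = 1$ ($F{\left(z,U \right)} = \sqrt{6 - 5} = \sqrt{1} = 1$)
$F{\left(12,5 - 8 \right)} \left(-36\right) = 1 \left(-36\right) = -36$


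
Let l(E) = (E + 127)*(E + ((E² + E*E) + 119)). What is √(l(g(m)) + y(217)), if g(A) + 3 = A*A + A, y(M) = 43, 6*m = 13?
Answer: √934171778/216 ≈ 141.50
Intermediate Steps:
m = 13/6 (m = (⅙)*13 = 13/6 ≈ 2.1667)
g(A) = -3 + A + A² (g(A) = -3 + (A*A + A) = -3 + (A² + A) = -3 + (A + A²) = -3 + A + A²)
l(E) = (127 + E)*(119 + E + 2*E²) (l(E) = (127 + E)*(E + ((E² + E²) + 119)) = (127 + E)*(E + (2*E² + 119)) = (127 + E)*(E + (119 + 2*E²)) = (127 + E)*(119 + E + 2*E²))
√(l(g(m)) + y(217)) = √((15113 + 2*(-3 + 13/6 + (13/6)²)³ + 246*(-3 + 13/6 + (13/6)²) + 255*(-3 + 13/6 + (13/6)²)²) + 43) = √((15113 + 2*(-3 + 13/6 + 169/36)³ + 246*(-3 + 13/6 + 169/36) + 255*(-3 + 13/6 + 169/36)²) + 43) = √((15113 + 2*(139/36)³ + 246*(139/36) + 255*(139/36)²) + 43) = √((15113 + 2*(2685619/46656) + 5699/6 + 255*(19321/1296)) + 43) = √((15113 + 2685619/23328 + 5699/6 + 1642285/432) + 43) = √(466082785/23328 + 43) = √(467085889/23328) = √934171778/216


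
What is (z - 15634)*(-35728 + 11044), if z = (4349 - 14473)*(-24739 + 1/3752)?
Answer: -2899315935747990/469 ≈ -6.1819e+12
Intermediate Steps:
z = 234929260037/938 (z = -10124*(-24739 + 1/3752) = -10124*(-92820727/3752) = 234929260037/938 ≈ 2.5046e+8)
(z - 15634)*(-35728 + 11044) = (234929260037/938 - 15634)*(-35728 + 11044) = (234914595345/938)*(-24684) = -2899315935747990/469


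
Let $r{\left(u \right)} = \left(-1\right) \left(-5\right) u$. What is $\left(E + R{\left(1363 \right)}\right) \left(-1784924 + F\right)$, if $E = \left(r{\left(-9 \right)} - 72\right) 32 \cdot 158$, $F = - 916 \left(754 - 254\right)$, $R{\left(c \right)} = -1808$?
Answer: $1330861384640$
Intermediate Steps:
$r{\left(u \right)} = 5 u$
$F = -458000$ ($F = \left(-916\right) 500 = -458000$)
$E = -591552$ ($E = \left(5 \left(-9\right) - 72\right) 32 \cdot 158 = \left(-45 - 72\right) 32 \cdot 158 = \left(-117\right) 32 \cdot 158 = \left(-3744\right) 158 = -591552$)
$\left(E + R{\left(1363 \right)}\right) \left(-1784924 + F\right) = \left(-591552 - 1808\right) \left(-1784924 - 458000\right) = \left(-593360\right) \left(-2242924\right) = 1330861384640$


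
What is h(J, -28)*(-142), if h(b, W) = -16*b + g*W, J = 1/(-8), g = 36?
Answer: 142852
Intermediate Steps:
J = -1/8 ≈ -0.12500
h(b, W) = -16*b + 36*W
h(J, -28)*(-142) = (-16*(-1/8) + 36*(-28))*(-142) = (2 - 1008)*(-142) = -1006*(-142) = 142852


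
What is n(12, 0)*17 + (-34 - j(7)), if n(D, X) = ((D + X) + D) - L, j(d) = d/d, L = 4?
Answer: 305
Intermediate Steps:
j(d) = 1
n(D, X) = -4 + X + 2*D (n(D, X) = ((D + X) + D) - 1*4 = (X + 2*D) - 4 = -4 + X + 2*D)
n(12, 0)*17 + (-34 - j(7)) = (-4 + 0 + 2*12)*17 + (-34 - 1*1) = (-4 + 0 + 24)*17 + (-34 - 1) = 20*17 - 35 = 340 - 35 = 305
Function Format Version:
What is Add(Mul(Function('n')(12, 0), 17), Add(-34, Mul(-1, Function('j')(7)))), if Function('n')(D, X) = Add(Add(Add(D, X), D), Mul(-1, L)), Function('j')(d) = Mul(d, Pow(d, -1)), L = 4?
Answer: 305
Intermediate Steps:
Function('j')(d) = 1
Function('n')(D, X) = Add(-4, X, Mul(2, D)) (Function('n')(D, X) = Add(Add(Add(D, X), D), Mul(-1, 4)) = Add(Add(X, Mul(2, D)), -4) = Add(-4, X, Mul(2, D)))
Add(Mul(Function('n')(12, 0), 17), Add(-34, Mul(-1, Function('j')(7)))) = Add(Mul(Add(-4, 0, Mul(2, 12)), 17), Add(-34, Mul(-1, 1))) = Add(Mul(Add(-4, 0, 24), 17), Add(-34, -1)) = Add(Mul(20, 17), -35) = Add(340, -35) = 305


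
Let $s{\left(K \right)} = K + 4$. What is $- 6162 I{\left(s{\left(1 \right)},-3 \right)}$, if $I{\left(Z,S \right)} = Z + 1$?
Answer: $-36972$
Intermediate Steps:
$s{\left(K \right)} = 4 + K$
$I{\left(Z,S \right)} = 1 + Z$
$- 6162 I{\left(s{\left(1 \right)},-3 \right)} = - 6162 \left(1 + \left(4 + 1\right)\right) = - 6162 \left(1 + 5\right) = \left(-6162\right) 6 = -36972$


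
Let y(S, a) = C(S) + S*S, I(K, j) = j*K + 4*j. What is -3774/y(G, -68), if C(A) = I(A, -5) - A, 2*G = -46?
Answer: -3774/647 ≈ -5.8331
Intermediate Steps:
I(K, j) = 4*j + K*j (I(K, j) = K*j + 4*j = 4*j + K*j)
G = -23 (G = (½)*(-46) = -23)
C(A) = -20 - 6*A (C(A) = -5*(4 + A) - A = (-20 - 5*A) - A = -20 - 6*A)
y(S, a) = -20 + S² - 6*S (y(S, a) = (-20 - 6*S) + S*S = (-20 - 6*S) + S² = -20 + S² - 6*S)
-3774/y(G, -68) = -3774/(-20 + (-23)² - 6*(-23)) = -3774/(-20 + 529 + 138) = -3774/647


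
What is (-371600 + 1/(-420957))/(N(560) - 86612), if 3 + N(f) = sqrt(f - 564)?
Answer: 13548978410324615/3158086021605153 + 312855242402*I/3158086021605153 ≈ 4.2903 + 9.9065e-5*I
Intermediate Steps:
N(f) = -3 + sqrt(-564 + f) (N(f) = -3 + sqrt(f - 564) = -3 + sqrt(-564 + f))
(-371600 + 1/(-420957))/(N(560) - 86612) = (-371600 + 1/(-420957))/((-3 + sqrt(-564 + 560)) - 86612) = (-371600 - 1/420957)/((-3 + sqrt(-4)) - 86612) = -156427621201/(420957*((-3 + 2*I) - 86612)) = -156427621201*(-86615 - 2*I)/7502158229/420957 = -156427621201*(-86615 - 2*I)/3158086021605153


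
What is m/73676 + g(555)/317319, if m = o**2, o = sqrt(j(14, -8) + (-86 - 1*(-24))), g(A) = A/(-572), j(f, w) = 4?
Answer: -880688777/1114389211364 ≈ -0.00079029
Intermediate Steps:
g(A) = -A/572 (g(A) = A*(-1/572) = -A/572)
o = I*sqrt(58) (o = sqrt(4 + (-86 - 1*(-24))) = sqrt(4 + (-86 + 24)) = sqrt(4 - 62) = sqrt(-58) = I*sqrt(58) ≈ 7.6158*I)
m = -58 (m = (I*sqrt(58))**2 = -58)
m/73676 + g(555)/317319 = -58/73676 - 1/572*555/317319 = -58*1/73676 - 555/572*1/317319 = -29/36838 - 185/60502156 = -880688777/1114389211364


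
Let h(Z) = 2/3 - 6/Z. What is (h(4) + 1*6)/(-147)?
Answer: -31/882 ≈ -0.035147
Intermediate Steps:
h(Z) = ⅔ - 6/Z (h(Z) = 2*(⅓) - 6/Z = ⅔ - 6/Z)
(h(4) + 1*6)/(-147) = ((⅔ - 6/4) + 1*6)/(-147) = ((⅔ - 6*¼) + 6)*(-1/147) = ((⅔ - 3/2) + 6)*(-1/147) = (-⅚ + 6)*(-1/147) = (31/6)*(-1/147) = -31/882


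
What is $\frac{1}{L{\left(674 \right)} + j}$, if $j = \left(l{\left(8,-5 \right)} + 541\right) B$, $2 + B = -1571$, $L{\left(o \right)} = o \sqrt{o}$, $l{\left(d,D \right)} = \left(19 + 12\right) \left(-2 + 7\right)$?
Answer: $- \frac{136851}{149787296855} - \frac{337 \sqrt{674}}{599149187420} \approx -9.2824 \cdot 10^{-7}$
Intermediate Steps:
$l{\left(d,D \right)} = 155$ ($l{\left(d,D \right)} = 31 \cdot 5 = 155$)
$L{\left(o \right)} = o^{\frac{3}{2}}$
$B = -1573$ ($B = -2 - 1571 = -1573$)
$j = -1094808$ ($j = \left(155 + 541\right) \left(-1573\right) = 696 \left(-1573\right) = -1094808$)
$\frac{1}{L{\left(674 \right)} + j} = \frac{1}{674^{\frac{3}{2}} - 1094808} = \frac{1}{674 \sqrt{674} - 1094808} = \frac{1}{-1094808 + 674 \sqrt{674}}$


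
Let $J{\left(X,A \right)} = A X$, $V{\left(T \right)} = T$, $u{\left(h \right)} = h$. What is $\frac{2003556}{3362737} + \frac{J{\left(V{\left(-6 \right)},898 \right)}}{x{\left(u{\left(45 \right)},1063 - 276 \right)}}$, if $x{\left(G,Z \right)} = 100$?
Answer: $- \frac{4479517839}{84068425} \approx -53.284$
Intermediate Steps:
$\frac{2003556}{3362737} + \frac{J{\left(V{\left(-6 \right)},898 \right)}}{x{\left(u{\left(45 \right)},1063 - 276 \right)}} = \frac{2003556}{3362737} + \frac{898 \left(-6\right)}{100} = 2003556 \cdot \frac{1}{3362737} - \frac{1347}{25} = \frac{2003556}{3362737} - \frac{1347}{25} = - \frac{4479517839}{84068425}$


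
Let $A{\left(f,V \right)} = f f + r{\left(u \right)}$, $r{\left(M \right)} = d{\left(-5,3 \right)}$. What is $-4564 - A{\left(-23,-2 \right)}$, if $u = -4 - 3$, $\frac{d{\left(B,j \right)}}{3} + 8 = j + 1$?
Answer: $-5081$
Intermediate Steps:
$d{\left(B,j \right)} = -21 + 3 j$ ($d{\left(B,j \right)} = -24 + 3 \left(j + 1\right) = -24 + 3 \left(1 + j\right) = -24 + \left(3 + 3 j\right) = -21 + 3 j$)
$u = -7$ ($u = -4 - 3 = -7$)
$r{\left(M \right)} = -12$ ($r{\left(M \right)} = -21 + 3 \cdot 3 = -21 + 9 = -12$)
$A{\left(f,V \right)} = -12 + f^{2}$ ($A{\left(f,V \right)} = f f - 12 = f^{2} - 12 = -12 + f^{2}$)
$-4564 - A{\left(-23,-2 \right)} = -4564 - \left(-12 + \left(-23\right)^{2}\right) = -4564 - \left(-12 + 529\right) = -4564 - 517 = -5081$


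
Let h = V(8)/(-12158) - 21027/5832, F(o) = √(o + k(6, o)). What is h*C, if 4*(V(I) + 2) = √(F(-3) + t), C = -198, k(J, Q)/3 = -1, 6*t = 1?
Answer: 468663437/656532 + 33*√(6 + 36*I*√6)/48632 ≈ 713.85 + 0.0043551*I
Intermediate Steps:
t = ⅙ (t = (⅙)*1 = ⅙ ≈ 0.16667)
k(J, Q) = -3 (k(J, Q) = 3*(-1) = -3)
F(o) = √(-3 + o) (F(o) = √(o - 3) = √(-3 + o))
V(I) = -2 + √(⅙ + I*√6)/4 (V(I) = -2 + √(√(-3 - 3) + ⅙)/4 = -2 + √(√(-6) + ⅙)/4 = -2 + √(I*√6 + ⅙)/4 = -2 + √(⅙ + I*√6)/4)
h = -42605767/11817576 - √(6 + 36*I*√6)/291792 (h = (-2 + √(6 + 36*I*√6)/24)/(-12158) - 21027/5832 = (-2 + √(6 + 36*I*√6)/24)*(-1/12158) - 21027*1/5832 = (1/6079 - √(6 + 36*I*√6)/291792) - 7009/1944 = -42605767/11817576 - √(6 + 36*I*√6)/291792 ≈ -3.6053 - 2.1996e-5*I)
h*C = (-42605767/11817576 - √(6 + 36*I*√6)/291792)*(-198) = 468663437/656532 + 33*√(6 + 36*I*√6)/48632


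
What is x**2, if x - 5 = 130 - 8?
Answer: 16129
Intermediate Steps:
x = 127 (x = 5 + (130 - 8) = 5 + 122 = 127)
x**2 = 127**2 = 16129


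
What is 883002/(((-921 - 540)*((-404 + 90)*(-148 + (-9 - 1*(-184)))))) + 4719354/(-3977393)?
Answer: -9157260366491/8210902267449 ≈ -1.1153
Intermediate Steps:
883002/(((-921 - 540)*((-404 + 90)*(-148 + (-9 - 1*(-184)))))) + 4719354/(-3977393) = 883002/((-(-458754)*(-148 + (-9 + 184)))) + 4719354*(-1/3977393) = 883002/((-(-458754)*(-148 + 175))) - 4719354/3977393 = 883002/((-(-458754)*27)) - 4719354/3977393 = 883002/((-1461*(-8478))) - 4719354/3977393 = 883002/12386358 - 4719354/3977393 = 883002*(1/12386358) - 4719354/3977393 = 147167/2064393 - 4719354/3977393 = -9157260366491/8210902267449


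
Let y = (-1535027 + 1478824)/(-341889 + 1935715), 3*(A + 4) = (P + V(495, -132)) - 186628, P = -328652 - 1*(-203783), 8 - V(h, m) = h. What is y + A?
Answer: -497267505305/4781478 ≈ -1.0400e+5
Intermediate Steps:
V(h, m) = 8 - h
P = -124869 (P = -328652 + 203783 = -124869)
A = -311996/3 (A = -4 + ((-124869 + (8 - 1*495)) - 186628)/3 = -4 + ((-124869 + (8 - 495)) - 186628)/3 = -4 + ((-124869 - 487) - 186628)/3 = -4 + (-125356 - 186628)/3 = -4 + (1/3)*(-311984) = -4 - 311984/3 = -311996/3 ≈ -1.0400e+5)
y = -56203/1593826 ≈ -0.035263
y + A = -56203/1593826 - 311996/3 = -497267505305/4781478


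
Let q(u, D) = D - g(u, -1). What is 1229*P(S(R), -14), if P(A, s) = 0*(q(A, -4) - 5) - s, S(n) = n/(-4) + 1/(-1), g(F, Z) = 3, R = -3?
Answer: 17206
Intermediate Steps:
q(u, D) = -3 + D (q(u, D) = D - 1*3 = D - 3 = -3 + D)
S(n) = -1 - n/4 (S(n) = n*(-1/4) + 1*(-1) = -n/4 - 1 = -1 - n/4)
P(A, s) = -s (P(A, s) = 0*((-3 - 4) - 5) - s = 0*(-7 - 5) - s = 0*(-12) - s = 0 - s = -s)
1229*P(S(R), -14) = 1229*(-1*(-14)) = 1229*14 = 17206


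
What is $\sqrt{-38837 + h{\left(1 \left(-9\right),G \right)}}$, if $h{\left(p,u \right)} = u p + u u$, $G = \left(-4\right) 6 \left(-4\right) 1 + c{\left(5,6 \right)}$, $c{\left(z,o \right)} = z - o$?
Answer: $i \sqrt{30667} \approx 175.12 i$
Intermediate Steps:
$G = 95$ ($G = \left(-4\right) 6 \left(-4\right) 1 + \left(5 - 6\right) = \left(-24\right) \left(-4\right) 1 + \left(5 - 6\right) = 96 \cdot 1 - 1 = 96 - 1 = 95$)
$h{\left(p,u \right)} = u^{2} + p u$ ($h{\left(p,u \right)} = p u + u^{2} = u^{2} + p u$)
$\sqrt{-38837 + h{\left(1 \left(-9\right),G \right)}} = \sqrt{-38837 + 95 \left(1 \left(-9\right) + 95\right)} = \sqrt{-38837 + 95 \left(-9 + 95\right)} = \sqrt{-38837 + 95 \cdot 86} = \sqrt{-38837 + 8170} = \sqrt{-30667} = i \sqrt{30667}$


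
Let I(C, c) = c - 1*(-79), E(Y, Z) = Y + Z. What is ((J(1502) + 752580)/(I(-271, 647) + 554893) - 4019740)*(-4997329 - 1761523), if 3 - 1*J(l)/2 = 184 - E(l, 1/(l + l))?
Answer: 11336729357889384896550/417269869 ≈ 2.7169e+13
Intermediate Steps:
J(l) = -362 + 1/l + 2*l (J(l) = 6 - 2*(184 - (l + 1/(l + l))) = 6 - 2*(184 - (l + 1/(2*l))) = 6 - 2*(184 + (-l - 1/(2*l))) = 6 - 2*(184 - l - 1/(2*l)) = 6 + (-368 + 1/l + 2*l) = -362 + 1/l + 2*l)
I(C, c) = 79 + c (I(C, c) = c + 79 = 79 + c)
((J(1502) + 752580)/(I(-271, 647) + 554893) - 4019740)*(-4997329 - 1761523) = (((-362 + 1/1502 + 2*1502) + 752580)/((79 + 647) + 554893) - 4019740)*(-4997329 - 1761523) = (((-362 + 1/1502 + 3004) + 752580)/(726 + 554893) - 4019740)*(-6758852) = ((3968285/1502 + 752580)/555619 - 4019740)*(-6758852) = ((1134343445/1502)*(1/555619) - 4019740)*(-6758852) = (1134343445/834539738 - 4019740)*(-6758852) = -3354631632084675/834539738*(-6758852) = 11336729357889384896550/417269869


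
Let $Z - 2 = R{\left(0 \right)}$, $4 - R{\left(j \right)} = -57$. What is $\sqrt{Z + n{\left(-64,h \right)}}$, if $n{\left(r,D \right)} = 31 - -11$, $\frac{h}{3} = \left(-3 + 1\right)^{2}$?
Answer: $\sqrt{105} \approx 10.247$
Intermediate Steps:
$R{\left(j \right)} = 61$ ($R{\left(j \right)} = 4 - -57 = 4 + 57 = 61$)
$h = 12$ ($h = 3 \left(-3 + 1\right)^{2} = 3 \left(-2\right)^{2} = 3 \cdot 4 = 12$)
$Z = 63$ ($Z = 2 + 61 = 63$)
$n{\left(r,D \right)} = 42$ ($n{\left(r,D \right)} = 31 + 11 = 42$)
$\sqrt{Z + n{\left(-64,h \right)}} = \sqrt{63 + 42} = \sqrt{105}$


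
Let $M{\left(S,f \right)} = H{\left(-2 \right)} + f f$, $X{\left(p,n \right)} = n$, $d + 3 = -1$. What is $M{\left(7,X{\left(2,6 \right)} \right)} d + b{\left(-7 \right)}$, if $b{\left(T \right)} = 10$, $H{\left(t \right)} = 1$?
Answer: $-138$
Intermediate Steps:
$d = -4$ ($d = -3 - 1 = -4$)
$M{\left(S,f \right)} = 1 + f^{2}$ ($M{\left(S,f \right)} = 1 + f f = 1 + f^{2}$)
$M{\left(7,X{\left(2,6 \right)} \right)} d + b{\left(-7 \right)} = \left(1 + 6^{2}\right) \left(-4\right) + 10 = \left(1 + 36\right) \left(-4\right) + 10 = 37 \left(-4\right) + 10 = -148 + 10 = -138$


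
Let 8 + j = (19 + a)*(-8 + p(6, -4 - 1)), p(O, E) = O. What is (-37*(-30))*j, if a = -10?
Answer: -28860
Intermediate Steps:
j = -26 (j = -8 + (19 - 10)*(-8 + 6) = -8 + 9*(-2) = -8 - 18 = -26)
(-37*(-30))*j = -37*(-30)*(-26) = 1110*(-26) = -28860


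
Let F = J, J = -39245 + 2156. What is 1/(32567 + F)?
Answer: -1/4522 ≈ -0.00022114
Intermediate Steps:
J = -37089
F = -37089
1/(32567 + F) = 1/(32567 - 37089) = 1/(-4522) = -1/4522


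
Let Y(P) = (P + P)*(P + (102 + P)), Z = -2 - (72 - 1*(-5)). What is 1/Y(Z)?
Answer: 1/8848 ≈ 0.00011302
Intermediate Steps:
Z = -79 (Z = -2 - (72 + 5) = -2 - 1*77 = -2 - 77 = -79)
Y(P) = 2*P*(102 + 2*P) (Y(P) = (2*P)*(102 + 2*P) = 2*P*(102 + 2*P))
1/Y(Z) = 1/(4*(-79)*(51 - 79)) = 1/(4*(-79)*(-28)) = 1/8848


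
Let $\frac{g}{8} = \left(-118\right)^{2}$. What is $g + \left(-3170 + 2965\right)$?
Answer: $111187$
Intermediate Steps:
$g = 111392$ ($g = 8 \left(-118\right)^{2} = 8 \cdot 13924 = 111392$)
$g + \left(-3170 + 2965\right) = 111392 + \left(-3170 + 2965\right) = 111392 - 205 = 111187$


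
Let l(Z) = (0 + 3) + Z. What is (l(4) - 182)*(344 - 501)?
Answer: 27475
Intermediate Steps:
l(Z) = 3 + Z
(l(4) - 182)*(344 - 501) = ((3 + 4) - 182)*(344 - 501) = (7 - 182)*(-157) = -175*(-157) = 27475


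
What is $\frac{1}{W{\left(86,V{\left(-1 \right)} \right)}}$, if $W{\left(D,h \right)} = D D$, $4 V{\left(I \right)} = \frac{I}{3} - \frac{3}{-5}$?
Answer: $\frac{1}{7396} \approx 0.00013521$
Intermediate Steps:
$V{\left(I \right)} = \frac{3}{20} + \frac{I}{12}$ ($V{\left(I \right)} = \frac{\frac{I}{3} - \frac{3}{-5}}{4} = \frac{I \frac{1}{3} - - \frac{3}{5}}{4} = \frac{\frac{I}{3} + \frac{3}{5}}{4} = \frac{\frac{3}{5} + \frac{I}{3}}{4} = \frac{3}{20} + \frac{I}{12}$)
$W{\left(D,h \right)} = D^{2}$
$\frac{1}{W{\left(86,V{\left(-1 \right)} \right)}} = \frac{1}{86^{2}} = \frac{1}{7396}$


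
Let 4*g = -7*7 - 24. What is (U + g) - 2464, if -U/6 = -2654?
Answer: 53767/4 ≈ 13442.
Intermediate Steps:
U = 15924 (U = -6*(-2654) = 15924)
g = -73/4 (g = (-7*7 - 24)/4 = (-49 - 24)/4 = (¼)*(-73) = -73/4 ≈ -18.250)
(U + g) - 2464 = (15924 - 73/4) - 2464 = 63623/4 - 2464 = 53767/4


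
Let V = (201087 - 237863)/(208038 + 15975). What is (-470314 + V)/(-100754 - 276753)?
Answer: 105356486858/84566475591 ≈ 1.2458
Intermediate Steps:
V = -36776/224013 ≈ -0.16417
(-470314 + V)/(-100754 - 276753) = (-470314 - 36776/224013)/(-100754 - 276753) = -105356486858/224013/(-377507) = -105356486858/224013*(-1/377507) = 105356486858/84566475591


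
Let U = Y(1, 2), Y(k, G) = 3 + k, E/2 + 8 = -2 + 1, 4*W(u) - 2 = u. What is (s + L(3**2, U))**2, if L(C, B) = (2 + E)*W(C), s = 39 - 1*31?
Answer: 1296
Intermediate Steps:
W(u) = 1/2 + u/4
E = -18 (E = -16 + 2*(-2 + 1) = -16 + 2*(-1) = -16 - 2 = -18)
U = 4 (U = 3 + 1 = 4)
s = 8 (s = 39 - 31 = 8)
L(C, B) = -8 - 4*C (L(C, B) = (2 - 18)*(1/2 + C/4) = -16*(1/2 + C/4) = -8 - 4*C)
(s + L(3**2, U))**2 = (8 + (-8 - 4*3**2))**2 = (8 + (-8 - 4*9))**2 = (8 + (-8 - 36))**2 = (8 - 44)**2 = (-36)**2 = 1296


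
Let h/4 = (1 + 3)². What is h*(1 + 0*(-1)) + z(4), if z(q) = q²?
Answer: 80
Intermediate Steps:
h = 64 (h = 4*(1 + 3)² = 4*4² = 4*16 = 64)
h*(1 + 0*(-1)) + z(4) = 64*(1 + 0*(-1)) + 4² = 64*(1 + 0) + 16 = 64*1 + 16 = 64 + 16 = 80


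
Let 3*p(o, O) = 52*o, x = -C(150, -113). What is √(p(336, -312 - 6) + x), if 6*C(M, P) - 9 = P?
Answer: 2*√13143/3 ≈ 76.429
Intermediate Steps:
C(M, P) = 3/2 + P/6
x = 52/3 (x = -(3/2 + (⅙)*(-113)) = -(3/2 - 113/6) = -1*(-52/3) = 52/3 ≈ 17.333)
p(o, O) = 52*o/3 (p(o, O) = (52*o)/3 = 52*o/3)
√(p(336, -312 - 6) + x) = √((52/3)*336 + 52/3) = √(5824 + 52/3) = √(17524/3) = 2*√13143/3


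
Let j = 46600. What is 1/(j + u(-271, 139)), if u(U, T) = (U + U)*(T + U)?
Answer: 1/118144 ≈ 8.4643e-6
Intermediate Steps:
u(U, T) = 2*U*(T + U) (u(U, T) = (2*U)*(T + U) = 2*U*(T + U))
1/(j + u(-271, 139)) = 1/(46600 + 2*(-271)*(139 - 271)) = 1/(46600 + 2*(-271)*(-132)) = 1/(46600 + 71544) = 1/118144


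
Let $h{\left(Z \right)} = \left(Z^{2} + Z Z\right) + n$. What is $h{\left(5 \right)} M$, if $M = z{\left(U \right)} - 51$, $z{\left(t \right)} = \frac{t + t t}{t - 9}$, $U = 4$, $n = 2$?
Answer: $-2860$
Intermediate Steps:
$h{\left(Z \right)} = 2 + 2 Z^{2}$ ($h{\left(Z \right)} = \left(Z^{2} + Z Z\right) + 2 = \left(Z^{2} + Z^{2}\right) + 2 = 2 Z^{2} + 2 = 2 + 2 Z^{2}$)
$z{\left(t \right)} = \frac{t + t^{2}}{-9 + t}$
$M = -55$ ($M = \frac{4 \left(1 + 4\right)}{-9 + 4} - 51 = 4 \frac{1}{-5} \cdot 5 - 51 = 4 \left(- \frac{1}{5}\right) 5 - 51 = -4 - 51 = -55$)
$h{\left(5 \right)} M = \left(2 + 2 \cdot 5^{2}\right) \left(-55\right) = \left(2 + 2 \cdot 25\right) \left(-55\right) = \left(2 + 50\right) \left(-55\right) = 52 \left(-55\right) = -2860$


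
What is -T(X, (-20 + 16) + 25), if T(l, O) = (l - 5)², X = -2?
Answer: -49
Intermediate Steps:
T(l, O) = (-5 + l)²
-T(X, (-20 + 16) + 25) = -(-5 - 2)² = -1*(-7)² = -1*49 = -49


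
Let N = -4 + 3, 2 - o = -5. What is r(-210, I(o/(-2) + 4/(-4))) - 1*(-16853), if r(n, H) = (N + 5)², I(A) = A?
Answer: 16869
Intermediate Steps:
o = 7 (o = 2 - 1*(-5) = 2 + 5 = 7)
N = -1
r(n, H) = 16 (r(n, H) = (-1 + 5)² = 4² = 16)
r(-210, I(o/(-2) + 4/(-4))) - 1*(-16853) = 16 - 1*(-16853) = 16 + 16853 = 16869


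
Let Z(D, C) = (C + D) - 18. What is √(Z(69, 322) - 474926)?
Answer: I*√474553 ≈ 688.88*I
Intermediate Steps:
Z(D, C) = -18 + C + D
√(Z(69, 322) - 474926) = √((-18 + 322 + 69) - 474926) = √(373 - 474926) = √(-474553) = I*√474553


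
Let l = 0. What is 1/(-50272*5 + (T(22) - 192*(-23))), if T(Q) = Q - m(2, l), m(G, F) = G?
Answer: -1/246924 ≈ -4.0498e-6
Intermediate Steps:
T(Q) = -2 + Q (T(Q) = Q - 1*2 = Q - 2 = -2 + Q)
1/(-50272*5 + (T(22) - 192*(-23))) = 1/(-50272*5 + ((-2 + 22) - 192*(-23))) = 1/(-251360 + (20 + 4416)) = 1/(-251360 + 4436) = 1/(-246924) = -1/246924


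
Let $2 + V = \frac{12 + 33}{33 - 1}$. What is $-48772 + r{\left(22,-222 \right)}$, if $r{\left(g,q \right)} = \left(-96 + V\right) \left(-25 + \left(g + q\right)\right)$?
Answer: $- \frac{865229}{32} \approx -27038.0$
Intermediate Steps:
$V = - \frac{19}{32}$ ($V = -2 + \frac{12 + 33}{33 - 1} = -2 + \frac{45}{32} = - \frac{19}{32} \approx -0.59375$)
$r{\left(g,q \right)} = \frac{77275}{32} - \frac{3091 g}{32} - \frac{3091 q}{32}$ ($r{\left(g,q \right)} = \left(-96 - \frac{19}{32}\right) \left(-25 + \left(g + q\right)\right) = - \frac{3091 \left(-25 + g + q\right)}{32} = \frac{77275}{32} - \frac{3091 g}{32} - \frac{3091 q}{32}$)
$-48772 + r{\left(22,-222 \right)} = -48772 - - \frac{695475}{32} = -48772 + \left(\frac{77275}{32} - \frac{34001}{16} + \frac{343101}{16}\right) = -48772 + \frac{695475}{32} = - \frac{865229}{32}$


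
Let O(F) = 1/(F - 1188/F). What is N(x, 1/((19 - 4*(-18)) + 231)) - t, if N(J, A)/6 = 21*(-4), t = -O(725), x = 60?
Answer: -264315523/524437 ≈ -504.00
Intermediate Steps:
t = -725/524437 (t = -725/(-1188 + 725²) = -725/(-1188 + 525625) = -725/524437 ≈ -0.0013824)
N(J, A) = -504 (N(J, A) = 6*(21*(-4)) = 6*(-84) = -504)
N(x, 1/((19 - 4*(-18)) + 231)) - t = -504 - 1*(-725/524437) = -504 + 725/524437 = -264315523/524437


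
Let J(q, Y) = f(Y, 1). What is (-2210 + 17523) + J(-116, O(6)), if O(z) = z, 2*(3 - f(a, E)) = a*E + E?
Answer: 30625/2 ≈ 15313.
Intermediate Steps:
f(a, E) = 3 - E/2 - E*a/2 (f(a, E) = 3 - (a*E + E)/2 = 3 - (E*a + E)/2 = 3 - (E + E*a)/2 = 3 + (-E/2 - E*a/2) = 3 - E/2 - E*a/2)
J(q, Y) = 5/2 - Y/2 (J(q, Y) = 3 - ½*1 - ½*1*Y = 3 - ½ - Y/2 = 5/2 - Y/2)
(-2210 + 17523) + J(-116, O(6)) = (-2210 + 17523) + (5/2 - ½*6) = 15313 + (5/2 - 3) = 15313 - ½ = 30625/2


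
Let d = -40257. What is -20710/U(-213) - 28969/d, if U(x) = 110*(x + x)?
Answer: 1028737/885654 ≈ 1.1616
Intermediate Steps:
U(x) = 220*x (U(x) = 110*(2*x) = 220*x)
-20710/U(-213) - 28969/d = -20710/(220*(-213)) - 28969/(-40257) = -20710/(-46860) - 28969*(-1/40257) = -20710*(-1/46860) + 28969/40257 = 2071/4686 + 28969/40257 = 1028737/885654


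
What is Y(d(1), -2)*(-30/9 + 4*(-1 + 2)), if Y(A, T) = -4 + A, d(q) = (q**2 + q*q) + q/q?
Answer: -2/3 ≈ -0.66667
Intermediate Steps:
d(q) = 1 + 2*q**2 (d(q) = (q**2 + q**2) + 1 = 2*q**2 + 1 = 1 + 2*q**2)
Y(d(1), -2)*(-30/9 + 4*(-1 + 2)) = (-4 + (1 + 2*1**2))*(-30/9 + 4*(-1 + 2)) = (-4 + (1 + 2*1))*(-30*1/9 + 4*1) = (-4 + (1 + 2))*(-10/3 + 4) = (-4 + 3)*(2/3) = -1*2/3 = -2/3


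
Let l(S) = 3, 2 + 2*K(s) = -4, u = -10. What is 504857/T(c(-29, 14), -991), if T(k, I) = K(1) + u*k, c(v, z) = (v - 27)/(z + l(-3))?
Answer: 8582569/509 ≈ 16862.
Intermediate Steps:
K(s) = -3 (K(s) = -1 + (½)*(-4) = -1 - 2 = -3)
c(v, z) = (-27 + v)/(3 + z) (c(v, z) = (v - 27)/(z + 3) = (-27 + v)/(3 + z))
T(k, I) = -3 - 10*k
504857/T(c(-29, 14), -991) = 504857/(-3 - 10*(-27 - 29)/(3 + 14)) = 504857/(-3 - 10*(-56)/17) = 504857/(-3 - 10*(-56/17)) = 504857/(-3 + 560/17) = 504857/(509/17) = 504857*(17/509) = 8582569/509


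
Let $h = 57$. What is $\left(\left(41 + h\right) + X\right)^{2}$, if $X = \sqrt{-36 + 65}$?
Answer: $\left(98 + \sqrt{29}\right)^{2} \approx 10689.0$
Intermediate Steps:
$X = \sqrt{29} \approx 5.3852$
$\left(\left(41 + h\right) + X\right)^{2} = \left(\left(41 + 57\right) + \sqrt{29}\right)^{2} = \left(98 + \sqrt{29}\right)^{2}$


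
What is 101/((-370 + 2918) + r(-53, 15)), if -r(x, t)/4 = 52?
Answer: 101/2340 ≈ 0.043162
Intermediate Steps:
r(x, t) = -208 (r(x, t) = -4*52 = -208)
101/((-370 + 2918) + r(-53, 15)) = 101/((-370 + 2918) - 208) = 101/(2548 - 208) = 101/2340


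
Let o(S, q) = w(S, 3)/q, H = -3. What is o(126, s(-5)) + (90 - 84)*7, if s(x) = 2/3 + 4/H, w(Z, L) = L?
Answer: 75/2 ≈ 37.500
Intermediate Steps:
s(x) = -⅔ (s(x) = 2/3 + 4/(-3) = 2*(⅓) + 4*(-⅓) = ⅔ - 4/3 = -⅔)
o(S, q) = 3/q
o(126, s(-5)) + (90 - 84)*7 = 3/(-⅔) + (90 - 84)*7 = 3*(-3/2) + 6*7 = -9/2 + 42 = 75/2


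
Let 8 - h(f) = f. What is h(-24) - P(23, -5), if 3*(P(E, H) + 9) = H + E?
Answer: 35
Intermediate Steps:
h(f) = 8 - f
P(E, H) = -9 + E/3 + H/3 (P(E, H) = -9 + (H + E)/3 = -9 + (E + H)/3 = -9 + (E/3 + H/3) = -9 + E/3 + H/3)
h(-24) - P(23, -5) = (8 - 1*(-24)) - (-9 + (1/3)*23 + (1/3)*(-5)) = (8 + 24) - (-9 + 23/3 - 5/3) = 32 - 1*(-3) = 32 + 3 = 35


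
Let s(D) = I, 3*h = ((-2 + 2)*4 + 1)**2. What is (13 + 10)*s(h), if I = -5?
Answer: -115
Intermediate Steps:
h = 1/3 (h = ((-2 + 2)*4 + 1)**2/3 = (0*4 + 1)**2/3 = (0 + 1)**2/3 = (1/3)*1**2 = (1/3)*1 = 1/3 ≈ 0.33333)
s(D) = -5
(13 + 10)*s(h) = (13 + 10)*(-5) = 23*(-5) = -115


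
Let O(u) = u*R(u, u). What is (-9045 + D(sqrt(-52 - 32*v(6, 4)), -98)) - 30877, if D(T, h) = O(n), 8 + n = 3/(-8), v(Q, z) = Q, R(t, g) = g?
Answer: -2550519/64 ≈ -39852.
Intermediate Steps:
n = -67/8 (n = -8 + 3/(-8) = -8 + 3*(-1/8) = -8 - 3/8 = -67/8 ≈ -8.3750)
O(u) = u**2 (O(u) = u*u = u**2)
D(T, h) = 4489/64 (D(T, h) = (-67/8)**2 = 4489/64)
(-9045 + D(sqrt(-52 - 32*v(6, 4)), -98)) - 30877 = (-9045 + 4489/64) - 30877 = -574391/64 - 30877 = -2550519/64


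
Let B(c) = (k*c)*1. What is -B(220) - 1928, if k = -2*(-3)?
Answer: -3248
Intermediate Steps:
k = 6
B(c) = 6*c (B(c) = (6*c)*1 = 6*c)
-B(220) - 1928 = -6*220 - 1928 = -1*1320 - 1928 = -1320 - 1928 = -3248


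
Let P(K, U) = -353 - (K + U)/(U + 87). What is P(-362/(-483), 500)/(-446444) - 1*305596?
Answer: -38681195388092329/126576249324 ≈ -3.0560e+5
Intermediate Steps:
P(K, U) = -353 - (K + U)/(87 + U)
P(-362/(-483), 500)/(-446444) - 1*305596 = ((-30711 - (-362)/(-483) - 354*500)/(87 + 500))/(-446444) - 1*305596 = ((-30711 - (-362)*(-1)/483 - 177000)/587)*(-1/446444) - 305596 = ((-30711 - 1*362/483 - 177000)/587)*(-1/446444) - 305596 = ((-30711 - 362/483 - 177000)/587)*(-1/446444) - 305596 = ((1/587)*(-100324775/483))*(-1/446444) - 305596 = -100324775/283521*(-1/446444) - 305596 = 100324775/126576249324 - 305596 = -38681195388092329/126576249324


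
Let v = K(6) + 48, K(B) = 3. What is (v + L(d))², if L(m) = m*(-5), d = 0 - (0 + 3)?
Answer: 4356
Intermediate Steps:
d = -3 (d = 0 - 1*3 = 0 - 3 = -3)
L(m) = -5*m
v = 51 (v = 3 + 48 = 51)
(v + L(d))² = (51 - 5*(-3))² = (51 + 15)² = 66² = 4356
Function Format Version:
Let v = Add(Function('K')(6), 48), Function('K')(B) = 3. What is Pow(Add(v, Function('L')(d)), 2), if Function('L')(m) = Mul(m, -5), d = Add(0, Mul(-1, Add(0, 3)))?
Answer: 4356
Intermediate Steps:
d = -3 (d = Add(0, Mul(-1, 3)) = Add(0, -3) = -3)
Function('L')(m) = Mul(-5, m)
v = 51 (v = Add(3, 48) = 51)
Pow(Add(v, Function('L')(d)), 2) = Pow(Add(51, Mul(-5, -3)), 2) = Pow(Add(51, 15), 2) = Pow(66, 2) = 4356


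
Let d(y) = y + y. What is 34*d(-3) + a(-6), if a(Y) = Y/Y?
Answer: -203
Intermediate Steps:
a(Y) = 1
d(y) = 2*y
34*d(-3) + a(-6) = 34*(2*(-3)) + 1 = 34*(-6) + 1 = -204 + 1 = -203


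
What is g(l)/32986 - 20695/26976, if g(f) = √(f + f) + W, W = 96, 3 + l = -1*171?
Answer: -340027787/444915168 + I*√87/16493 ≈ -0.76425 + 0.00056554*I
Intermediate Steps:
l = -174 (l = -3 - 1*171 = -3 - 171 = -174)
g(f) = 96 + √2*√f (g(f) = √(f + f) + 96 = √(2*f) + 96 = √2*√f + 96 = 96 + √2*√f)
g(l)/32986 - 20695/26976 = (96 + √2*√(-174))/32986 - 20695/26976 = (96 + √2*(I*√174))*(1/32986) - 20695*1/26976 = (96 + 2*I*√87)*(1/32986) - 20695/26976 = (48/16493 + I*√87/16493) - 20695/26976 = -340027787/444915168 + I*√87/16493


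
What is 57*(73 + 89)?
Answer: 9234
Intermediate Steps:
57*(73 + 89) = 57*162 = 9234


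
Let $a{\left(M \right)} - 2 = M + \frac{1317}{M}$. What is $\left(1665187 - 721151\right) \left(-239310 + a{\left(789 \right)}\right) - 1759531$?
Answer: $- \frac{59219895790741}{263} \approx -2.2517 \cdot 10^{11}$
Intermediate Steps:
$a{\left(M \right)} = 2 + M + \frac{1317}{M}$ ($a{\left(M \right)} = 2 + \left(M + \frac{1317}{M}\right) = 2 + M + \frac{1317}{M}$)
$\left(1665187 - 721151\right) \left(-239310 + a{\left(789 \right)}\right) - 1759531 = \left(1665187 - 721151\right) \left(-239310 + \left(2 + 789 + \frac{1317}{789}\right)\right) - 1759531 = 944036 \left(-239310 + \left(2 + 789 + 1317 \cdot \frac{1}{789}\right)\right) - 1759531 = 944036 \left(-239310 + \left(2 + 789 + \frac{439}{263}\right)\right) - 1759531 = 944036 \left(-239310 + \frac{208472}{263}\right) - 1759531 = 944036 \left(- \frac{62730058}{263}\right) - 1759531 = - \frac{59219433034088}{263} - 1759531 = - \frac{59219895790741}{263}$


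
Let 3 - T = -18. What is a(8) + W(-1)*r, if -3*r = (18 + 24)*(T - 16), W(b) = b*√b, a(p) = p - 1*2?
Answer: 6 + 70*I ≈ 6.0 + 70.0*I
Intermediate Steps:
a(p) = -2 + p (a(p) = p - 2 = -2 + p)
T = 21 (T = 3 - 1*(-18) = 3 + 18 = 21)
W(b) = b^(3/2)
r = -70 (r = -(18 + 24)*(21 - 16)/3 = -14*5 = -⅓*210 = -70)
a(8) + W(-1)*r = (-2 + 8) + (-1)^(3/2)*(-70) = 6 - I*(-70) = 6 + 70*I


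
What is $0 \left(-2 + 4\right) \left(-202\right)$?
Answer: $0$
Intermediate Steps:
$0 \left(-2 + 4\right) \left(-202\right) = 0 \cdot 2 \left(-202\right) = 0 \left(-202\right) = 0$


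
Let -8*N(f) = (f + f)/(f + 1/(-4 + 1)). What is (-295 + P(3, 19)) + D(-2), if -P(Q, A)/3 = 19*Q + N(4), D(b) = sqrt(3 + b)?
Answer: -5106/11 ≈ -464.18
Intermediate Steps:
N(f) = -f/(4*(-1/3 + f)) (N(f) = -(f + f)/(8*(f + 1/(-4 + 1))) = -2*f/(8*(f + 1/(-3))) = -2*f/(8*(f - 1/3)) = -2*f/(8*(-1/3 + f)) = -f/(4*(-1/3 + f)))
P(Q, A) = 9/11 - 57*Q (P(Q, A) = -3*(19*Q - 3*4/(-4 + 12*4)) = -3*(19*Q - 3*4/(-4 + 48)) = -3*(19*Q - 3*4/44) = -3*(19*Q - 3*4*1/44) = -3*(19*Q - 3/11) = -3*(-3/11 + 19*Q) = 9/11 - 57*Q)
(-295 + P(3, 19)) + D(-2) = (-295 + (9/11 - 57*3)) + sqrt(3 - 2) = (-295 + (9/11 - 171)) + sqrt(1) = (-295 - 1872/11) + 1 = -5117/11 + 1 = -5106/11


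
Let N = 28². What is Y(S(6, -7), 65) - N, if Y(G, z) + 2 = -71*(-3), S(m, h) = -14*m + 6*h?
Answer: -573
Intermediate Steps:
Y(G, z) = 211 (Y(G, z) = -2 - 71*(-3) = -2 + 213 = 211)
N = 784
Y(S(6, -7), 65) - N = 211 - 1*784 = 211 - 784 = -573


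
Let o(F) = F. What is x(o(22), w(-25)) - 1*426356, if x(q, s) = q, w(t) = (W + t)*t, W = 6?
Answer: -426334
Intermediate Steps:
w(t) = t*(6 + t) (w(t) = (6 + t)*t = t*(6 + t))
x(o(22), w(-25)) - 1*426356 = 22 - 1*426356 = 22 - 426356 = -426334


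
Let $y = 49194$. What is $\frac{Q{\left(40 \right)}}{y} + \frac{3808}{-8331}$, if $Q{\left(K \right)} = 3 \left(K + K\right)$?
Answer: $- \frac{10296184}{22768623} \approx -0.45221$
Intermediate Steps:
$Q{\left(K \right)} = 6 K$ ($Q{\left(K \right)} = 3 \cdot 2 K = 6 K$)
$\frac{Q{\left(40 \right)}}{y} + \frac{3808}{-8331} = \frac{6 \cdot 40}{49194} + \frac{3808}{-8331} = 240 \cdot \frac{1}{49194} + 3808 \left(- \frac{1}{8331}\right) = \frac{40}{8199} - \frac{3808}{8331} = - \frac{10296184}{22768623}$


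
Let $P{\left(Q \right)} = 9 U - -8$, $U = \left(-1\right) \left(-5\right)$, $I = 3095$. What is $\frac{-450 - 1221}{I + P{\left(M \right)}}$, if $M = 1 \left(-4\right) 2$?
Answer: $- \frac{1671}{3148} \approx -0.53081$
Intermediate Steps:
$U = 5$
$M = -8$ ($M = \left(-4\right) 2 = -8$)
$P{\left(Q \right)} = 53$ ($P{\left(Q \right)} = 9 \cdot 5 - -8 = 45 + 8 = 53$)
$\frac{-450 - 1221}{I + P{\left(M \right)}} = \frac{-450 - 1221}{3095 + 53} = - \frac{1671}{3148}$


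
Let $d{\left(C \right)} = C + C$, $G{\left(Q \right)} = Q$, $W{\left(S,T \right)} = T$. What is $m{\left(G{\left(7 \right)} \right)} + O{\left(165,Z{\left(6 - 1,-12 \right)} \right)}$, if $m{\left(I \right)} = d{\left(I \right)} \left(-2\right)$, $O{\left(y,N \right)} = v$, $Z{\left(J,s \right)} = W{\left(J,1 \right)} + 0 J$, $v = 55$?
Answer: $27$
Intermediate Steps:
$d{\left(C \right)} = 2 C$
$Z{\left(J,s \right)} = 1$ ($Z{\left(J,s \right)} = 1 + 0 J = 1 + 0 = 1$)
$O{\left(y,N \right)} = 55$
$m{\left(I \right)} = - 4 I$ ($m{\left(I \right)} = 2 I \left(-2\right) = - 4 I$)
$m{\left(G{\left(7 \right)} \right)} + O{\left(165,Z{\left(6 - 1,-12 \right)} \right)} = \left(-4\right) 7 + 55 = -28 + 55 = 27$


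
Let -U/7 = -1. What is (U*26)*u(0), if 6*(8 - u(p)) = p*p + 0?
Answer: 1456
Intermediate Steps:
U = 7 (U = -7*(-1) = 7)
u(p) = 8 - p²/6 (u(p) = 8 - (p*p + 0)/6 = 8 - (p² + 0)/6 = 8 - p²/6)
(U*26)*u(0) = (7*26)*(8 - ⅙*0²) = 182*(8 - ⅙*0) = 182*(8 + 0) = 182*8 = 1456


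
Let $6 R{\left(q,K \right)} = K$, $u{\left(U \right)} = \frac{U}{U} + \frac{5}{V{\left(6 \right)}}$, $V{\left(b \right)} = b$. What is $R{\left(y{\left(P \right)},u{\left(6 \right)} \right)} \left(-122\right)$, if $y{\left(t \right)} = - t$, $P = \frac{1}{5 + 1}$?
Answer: $- \frac{671}{18} \approx -37.278$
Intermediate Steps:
$u{\left(U \right)} = \frac{11}{6}$ ($u{\left(U \right)} = \frac{U}{U} + \frac{5}{6} = 1 + 5 \cdot \frac{1}{6} = 1 + \frac{5}{6} = \frac{11}{6}$)
$P = \frac{1}{6} \approx 0.16667$
$R{\left(q,K \right)} = \frac{K}{6}$
$R{\left(y{\left(P \right)},u{\left(6 \right)} \right)} \left(-122\right) = \frac{1}{6} \cdot \frac{11}{6} \left(-122\right) = \frac{11}{36} \left(-122\right) = - \frac{671}{18}$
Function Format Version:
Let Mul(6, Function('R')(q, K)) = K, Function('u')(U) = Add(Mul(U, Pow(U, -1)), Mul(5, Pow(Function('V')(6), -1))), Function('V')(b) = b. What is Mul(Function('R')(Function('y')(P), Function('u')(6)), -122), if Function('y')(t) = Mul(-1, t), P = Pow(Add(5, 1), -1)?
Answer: Rational(-671, 18) ≈ -37.278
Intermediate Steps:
Function('u')(U) = Rational(11, 6) (Function('u')(U) = Add(Mul(U, Pow(U, -1)), Mul(5, Pow(6, -1))) = Add(1, Mul(5, Rational(1, 6))) = Add(1, Rational(5, 6)) = Rational(11, 6))
P = Rational(1, 6) (P = Pow(6, -1) = Rational(1, 6) ≈ 0.16667)
Function('R')(q, K) = Mul(Rational(1, 6), K)
Mul(Function('R')(Function('y')(P), Function('u')(6)), -122) = Mul(Mul(Rational(1, 6), Rational(11, 6)), -122) = Mul(Rational(11, 36), -122) = Rational(-671, 18)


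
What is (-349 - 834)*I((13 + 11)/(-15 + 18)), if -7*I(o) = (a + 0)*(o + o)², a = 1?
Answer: 43264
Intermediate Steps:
I(o) = -4*o²/7 (I(o) = -(1 + 0)*(o + o)²/7 = -(2*o)²/7 = -4*o²/7)
(-349 - 834)*I((13 + 11)/(-15 + 18)) = (-349 - 834)*(-4*(13 + 11)²/(-15 + 18)²/7) = -(-676)*(24/3)² = -(-676)*(24*(⅓))² = -(-676)*8² = -(-676)*64 = -1183*(-256/7) = 43264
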